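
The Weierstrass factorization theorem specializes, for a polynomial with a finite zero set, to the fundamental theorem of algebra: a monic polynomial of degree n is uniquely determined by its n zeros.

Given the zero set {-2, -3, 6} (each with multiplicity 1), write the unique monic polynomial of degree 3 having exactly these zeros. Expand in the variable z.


The polynomial is p(z) = ∏_{α ∈ S} (z − α), where S = {-2, -3, 6}.
Expanding the product yields: p(z) = z^3 -z^2 -24·z -36.
The resulting polynomial has degree 3 and real coefficients as required.

p(z) = z^3 -z^2 -24·z -36.


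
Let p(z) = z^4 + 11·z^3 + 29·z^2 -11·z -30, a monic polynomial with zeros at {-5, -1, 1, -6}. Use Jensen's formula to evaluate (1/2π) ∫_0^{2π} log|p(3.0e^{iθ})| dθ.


Zeros: -6, -5, -1, 1; r = 3.0.
Inside |z| < r: -1, 1. Outside (|z| ≥ r): -6, -5.
p(0) = -30, so log|p(0)| = log(30) = 3.4012.
Apply Jensen: I(r) = log|p(0)| + Σ_k log(r/|z_k|), summed over zeros inside |z| < r.
  log(r/|z_k|) for z_k = -1: log(3.0/1) = 1.0986
  log(r/|z_k|) for z_k = 1: log(3.0/1) = 1.0986
  Outside zeros (-6, -5) contribute nothing to the Jensen sum.
Sum over inside zeros: 2.1972.
I(r) = log|p(0)| + (inside sum) = 3.4012 + 2.1972 = 5.5984.
Note: since some zeros are outside |z| ≤ r, the simplified n·log(r) form does NOT apply — only the inside zeros contribute.

I(r) ≈ 5.5984.


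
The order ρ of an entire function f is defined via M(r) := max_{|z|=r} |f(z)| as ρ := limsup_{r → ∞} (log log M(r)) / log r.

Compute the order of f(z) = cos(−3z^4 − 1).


Write cos(w) = (e^{iw} ± e^{−iw})/(2 or 2i), so |cos(w)| ≤ e^{|w|}. With w = −3z^4 − 1, |w| ≤ 3r^4 + 1 on |z|=r, giving M(r) ≤ e^{3r^4 + 1} and ρ ≤ 4. For the lower bound, choose z on |z|=r with -3z^4 purely imaginary of modulus 3r^4; then |cos(−3z^4 − 1)| grows like e^{3r^4}/2, so ρ ≥ 4. Hence ρ = 4.
Therefore ρ = 4.

Order ρ = 4.


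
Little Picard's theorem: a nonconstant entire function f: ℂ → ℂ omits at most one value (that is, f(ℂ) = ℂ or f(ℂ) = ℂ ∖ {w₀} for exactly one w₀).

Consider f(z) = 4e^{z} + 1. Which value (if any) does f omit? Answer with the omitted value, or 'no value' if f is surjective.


Little Picard bounds the complement of f(ℂ) to at most one point.
e^{z} is never zero on ℂ, so 4·e^{z} takes every value in ℂ ∖ {0}. Adding 1 shifts the range to ℂ ∖ {1}. Thus f omits exactly the value 1.

Omitted value: 1.


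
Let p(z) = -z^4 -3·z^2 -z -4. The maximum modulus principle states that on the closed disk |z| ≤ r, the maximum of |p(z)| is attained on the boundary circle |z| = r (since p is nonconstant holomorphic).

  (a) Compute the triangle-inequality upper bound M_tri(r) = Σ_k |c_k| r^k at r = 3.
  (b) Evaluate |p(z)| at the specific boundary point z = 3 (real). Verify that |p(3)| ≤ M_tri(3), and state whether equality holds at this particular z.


Coefficients: c_0 = -4, c_1 = -1, c_2 = -3, c_3 = 0, c_4 = -1. Radius r = 3.
Part (a). Triangle bound: M_tri(r) = Σ_k |c_k| r^k
  = |-4|·3^0 + |-1|·3^1 + |-3|·3^2 + |0|·3^3 + |-1|·3^4
  = 4 + 3 + 27 + 0 + 81 = 115.
This bounds M(r) := max_{|z|=r} |p(z)| from above; equality holds iff all terms c_k z^k can be made to align in phase at a single z on |z|=r.
Part (b). At z = 3 (real, on the circle |z| = r):
  p(3) = (-4)·3^0 + (-1)·3^1 + (-3)·3^2 + (0)·3^3 + (-1)·3^4 = -115.
  |p(3)| = 115.
Since all nonzero coefficients share the same sign, |p(3)| = 115 = M_tri(3); the triangle bound is attained at z = 3, so in fact M(r) = 115.

M_tri(3) = 115; |p(3)| = 115; equality at z=3: yes.


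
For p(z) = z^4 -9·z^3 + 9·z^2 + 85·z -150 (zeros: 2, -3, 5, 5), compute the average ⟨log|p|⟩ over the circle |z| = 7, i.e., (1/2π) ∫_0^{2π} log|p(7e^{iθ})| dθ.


Zeros: -3, 2, 5, 5; r = 7.
Inside |z| < r: -3, 2, 5, 5. Outside (|z| ≥ r): ∅.
p(0) = -150, so log|p(0)| = log(150) = 5.0106.
Apply Jensen: I(r) = log|p(0)| + Σ_k log(r/|z_k|), summed over zeros inside |z| < r.
  log(r/|z_k|) for z_k = 2: log(7/2) = 1.2528
  log(r/|z_k|) for z_k = -3: log(7/3) = 0.8473
  log(r/|z_k|) for z_k = 5: log(7/5) = 0.3365
  log(r/|z_k|) for z_k = 5: log(7/5) = 0.3365
Sum over inside zeros: 2.7730.
I(r) = log|p(0)| + (inside sum) = 5.0106 + 2.7730 = 7.7836.
Closed form (all zeros inside, monic): I(r) = n·log(r) = 4·log(7) = 7.7836. ✓

I(r) ≈ 7.7836.


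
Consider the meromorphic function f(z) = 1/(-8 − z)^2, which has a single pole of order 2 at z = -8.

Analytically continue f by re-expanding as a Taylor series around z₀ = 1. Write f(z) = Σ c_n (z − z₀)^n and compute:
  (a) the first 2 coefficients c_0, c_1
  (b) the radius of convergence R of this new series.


Let w = z − z₀, so z = z₀ + w.
Then -8 − z = -8 − (z₀ + w) = (-8 − z₀) − w = -9 − w.
f(z) = 1/(-9 − w)^2 = (1/(-9)^2) · (1 − w/(-9))^{−2}.
By the binomial series (1−u)^{−2} = Σ_{n≥0} C(n+1, 1) u^n for |u|<1, with u = w/(-9):
  c_n = C(n+1, 1) / (-9)^(n+2).
  c_0 = 1/(-9)^2 = 1/81.
  c_1 = 2/(-9)^3 = -2/729.
The series is valid for |w/d| < 1, i.e. |z − z₀| < |d|.
Radius of convergence: R = |-8 − z₀| = |-9| = 9 (distance from z₀ to the singularity z = -8).

c_0 = 1/81, c_1 = -2/729; R = 9.


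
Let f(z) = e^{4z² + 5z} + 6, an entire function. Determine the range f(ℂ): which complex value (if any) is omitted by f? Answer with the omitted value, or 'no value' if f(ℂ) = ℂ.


Little Picard bounds the complement of f(ℂ) to at most one point.
The exponent g(z) = 4z² + 5z is a nonconstant polynomial, hence surjective onto ℂ. So e^{g(z)} takes every value in {e^w : w ∈ ℂ} = ℂ ∖ {0}. Adding 6 shifts the range to ℂ ∖ {6}. f omits exactly 6.

Omitted value: 6.


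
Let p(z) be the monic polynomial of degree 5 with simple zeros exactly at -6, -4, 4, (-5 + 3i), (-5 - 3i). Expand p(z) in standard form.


The polynomial is p(z) = ∏_{α ∈ S} (z − α), where S = {-6, -4, 4, (-5 + 3i), (-5 - 3i)}.
Expanding the product yields: p(z) = z^5 + 16·z^4 + 78·z^3 -52·z^2 -1504·z -3264.
Note conjugate pairs combine to real quadratics: (z − (-5+3i))(z − (-5−3i)) = z² + 10z + 34.
The resulting polynomial has degree 5 and real coefficients as required.

p(z) = z^5 + 16·z^4 + 78·z^3 -52·z^2 -1504·z -3264.


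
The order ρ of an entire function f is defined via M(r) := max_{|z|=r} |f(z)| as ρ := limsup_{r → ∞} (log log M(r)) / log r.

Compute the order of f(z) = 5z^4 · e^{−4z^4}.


M(r) = max_{|z|=r} |5|·|z|^4·|e^{−4z^4}| = 5·r^4 · e^{4r^4} (the factors attain their maxima compatibly on |z|=r). Then log M(r) = log 5 + 4·log r + 4r^4, dominated by the last term, so log log M(r) ~ 4·log r. The polynomial factor 5z^4 contributes only a log r term and does not affect the order. ρ = 4.
Therefore ρ = 4.

Order ρ = 4.


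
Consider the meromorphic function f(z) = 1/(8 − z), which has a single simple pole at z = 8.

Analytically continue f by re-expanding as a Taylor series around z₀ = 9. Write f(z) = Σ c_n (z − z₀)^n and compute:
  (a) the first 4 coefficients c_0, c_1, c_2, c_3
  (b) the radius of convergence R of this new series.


Let w = z − z₀, so z = z₀ + w.
Then 8 − z = 8 − (z₀ + w) = (8 − z₀) − w = -1 − w.
f(z) = 1/(-1 − w) = (1/(-1)) · 1/(1 − w/(-1)) = Σ_{n≥0} w^n / (-1)^(n+1).
So c_n = 1/(-1)^(n+1):
  c_0 = 1/(-1)^1 = -1.
  c_1 = 1/(-1)^2 = 1.
  c_2 = 1/(-1)^3 = -1.
  c_3 = 1/(-1)^4 = 1.
The series is valid for |w/d| < 1, i.e. |z − z₀| < |d|.
Radius of convergence: R = |8 − z₀| = |-1| = 1 (distance from z₀ to the singularity z = 8).

c_0 = -1, c_1 = 1, c_2 = -1, c_3 = 1; R = 1.


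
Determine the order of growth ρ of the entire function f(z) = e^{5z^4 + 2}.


|e^{5z^4 + 2}| = e^{Re(5·z^4) + 2} ≤ e^{5|z|^4 + 2} = e^{5r^4 + 2} on |z| = r, so ρ ≤ 4. Choosing z on |z|=r so that 5·z^4 is real positive (always possible by picking arg z appropriately) gives |f(z)| = e^{5r^4 + 2}, matching the bound. The additive constant 2 does not affect log log M(r) ~ 4·log r. Hence ρ = 4.
Therefore ρ = 4.

Order ρ = 4.


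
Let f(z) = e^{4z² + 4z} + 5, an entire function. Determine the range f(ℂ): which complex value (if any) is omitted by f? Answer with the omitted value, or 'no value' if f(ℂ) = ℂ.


Little Picard bounds the complement of f(ℂ) to at most one point.
The exponent g(z) = 4z² + 4z is a nonconstant polynomial, hence surjective onto ℂ. So e^{g(z)} takes every value in {e^w : w ∈ ℂ} = ℂ ∖ {0}. Adding 5 shifts the range to ℂ ∖ {5}. f omits exactly 5.

Omitted value: 5.


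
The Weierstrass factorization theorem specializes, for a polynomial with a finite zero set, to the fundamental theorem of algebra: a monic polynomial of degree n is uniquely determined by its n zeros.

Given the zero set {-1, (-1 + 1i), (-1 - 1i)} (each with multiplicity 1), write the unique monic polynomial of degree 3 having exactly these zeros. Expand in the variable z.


The polynomial is p(z) = ∏_{α ∈ S} (z − α), where S = {-1, (-1 + 1i), (-1 - 1i)}.
Expanding the product yields: p(z) = z^3 + 3·z^2 + 4·z + 2.
Note conjugate pairs combine to real quadratics: (z − (-1+1i))(z − (-1−1i)) = z² + 2z + 2.
The resulting polynomial has degree 3 and real coefficients as required.

p(z) = z^3 + 3·z^2 + 4·z + 2.


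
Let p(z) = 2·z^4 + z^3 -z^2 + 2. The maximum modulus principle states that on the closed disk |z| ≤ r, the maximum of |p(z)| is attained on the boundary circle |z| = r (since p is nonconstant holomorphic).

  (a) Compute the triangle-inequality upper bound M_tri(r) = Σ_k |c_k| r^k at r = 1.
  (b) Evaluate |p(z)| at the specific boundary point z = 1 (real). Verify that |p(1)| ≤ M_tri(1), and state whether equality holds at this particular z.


Coefficients: c_0 = 2, c_1 = 0, c_2 = -1, c_3 = 1, c_4 = 2. Radius r = 1.
Part (a). Triangle bound: M_tri(r) = Σ_k |c_k| r^k
  = |2|·1^0 + |0|·1^1 + |-1|·1^2 + |1|·1^3 + |2|·1^4
  = 2 + 0 + 1 + 1 + 2 = 6.
This bounds M(r) := max_{|z|=r} |p(z)| from above; equality holds iff all terms c_k z^k can be made to align in phase at a single z on |z|=r.
Part (b). At z = 1 (real, on the circle |z| = r):
  p(1) = (2)·1^0 + (0)·1^1 + (-1)·1^2 + (1)·1^3 + (2)·1^4 = 4.
  |p(1)| = 4.
Check: |p(1)| = 4 ≤ 6 = M_tri(1). ✓ Equality does not hold at z = 1 (the coefficients have mixed signs, so the terms do not all align in phase there).

M_tri(1) = 6; |p(1)| = 4; equality at z=1: no.


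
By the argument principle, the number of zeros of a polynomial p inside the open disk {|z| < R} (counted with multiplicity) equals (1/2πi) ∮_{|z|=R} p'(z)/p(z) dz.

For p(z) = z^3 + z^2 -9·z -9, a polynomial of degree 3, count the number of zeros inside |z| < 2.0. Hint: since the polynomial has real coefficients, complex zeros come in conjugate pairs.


The zeros of p are: -1, -3, 3.
Their magnitudes are: 1, 3, 3.
Zeros with |z| < R = 2.0: -1.
Count = 1.
By the argument principle, (1/2πi) ∮_{|z|=R} p'(z)/p(z) dz equals exactly this count.

Number of zeros inside |z| < 2.0: 1.


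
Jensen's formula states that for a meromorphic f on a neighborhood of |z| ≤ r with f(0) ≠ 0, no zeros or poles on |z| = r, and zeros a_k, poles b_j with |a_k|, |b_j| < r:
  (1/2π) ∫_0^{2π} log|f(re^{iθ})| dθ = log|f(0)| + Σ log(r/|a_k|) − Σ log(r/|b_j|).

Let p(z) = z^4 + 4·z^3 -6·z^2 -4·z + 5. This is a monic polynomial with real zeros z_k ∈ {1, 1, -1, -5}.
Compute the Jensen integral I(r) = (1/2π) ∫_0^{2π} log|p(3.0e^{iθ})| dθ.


Zeros: -5, -1, 1, 1; r = 3.0.
Inside |z| < r: -1, 1, 1. Outside (|z| ≥ r): -5.
p(0) = 5, so log|p(0)| = log(5) = 1.6094.
Apply Jensen: I(r) = log|p(0)| + Σ_k log(r/|z_k|), summed over zeros inside |z| < r.
  log(r/|z_k|) for z_k = 1: log(3.0/1) = 1.0986
  log(r/|z_k|) for z_k = 1: log(3.0/1) = 1.0986
  log(r/|z_k|) for z_k = -1: log(3.0/1) = 1.0986
  Outside zeros (-5) contribute nothing to the Jensen sum.
Sum over inside zeros: 3.2958.
I(r) = log|p(0)| + (inside sum) = 1.6094 + 3.2958 = 4.9053.
Note: since some zeros are outside |z| ≤ r, the simplified n·log(r) form does NOT apply — only the inside zeros contribute.

I(r) ≈ 4.9053.


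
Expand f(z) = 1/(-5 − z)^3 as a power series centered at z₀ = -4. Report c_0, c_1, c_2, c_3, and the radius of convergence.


Let w = z − z₀, so z = z₀ + w.
Then -5 − z = -5 − (z₀ + w) = (-5 − z₀) − w = -1 − w.
f(z) = 1/(-1 − w)^3 = (1/(-1)^3) · (1 − w/(-1))^{−3}.
By the binomial series (1−u)^{−3} = Σ_{n≥0} C(n+2, 2) u^n for |u|<1, with u = w/(-1):
  c_n = C(n+2, 2) / (-1)^(n+3).
  c_0 = 1/(-1)^3 = -1.
  c_1 = 3/(-1)^4 = 3.
  c_2 = 6/(-1)^5 = -6.
  c_3 = 10/(-1)^6 = 10.
The series is valid for |w/d| < 1, i.e. |z − z₀| < |d|.
Radius of convergence: R = |-5 − z₀| = |-1| = 1 (distance from z₀ to the singularity z = -5).

c_0 = -1, c_1 = 3, c_2 = -6, c_3 = 10; R = 1.


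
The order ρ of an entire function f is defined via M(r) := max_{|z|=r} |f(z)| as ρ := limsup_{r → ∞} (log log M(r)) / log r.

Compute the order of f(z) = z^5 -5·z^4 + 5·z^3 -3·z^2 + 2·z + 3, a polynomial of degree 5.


|f(z)| ≤ Σ|c_k|·r^k = O(r^5) as r → ∞. Polynomial growth is O(e^{r^ε}) for every ε > 0 (since r^5/e^{r^ε} → 0), so ρ ≤ ε for all ε > 0, i.e. ρ = 0. Every nonconstant polynomial has order 0.
Therefore ρ = 0.

Order ρ = 0.


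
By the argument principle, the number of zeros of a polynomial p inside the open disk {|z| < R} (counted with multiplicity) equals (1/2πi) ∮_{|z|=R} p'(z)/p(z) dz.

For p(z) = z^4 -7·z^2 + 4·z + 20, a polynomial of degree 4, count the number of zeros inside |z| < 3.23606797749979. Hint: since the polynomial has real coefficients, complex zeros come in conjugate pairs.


The zeros of p are: -2, (2 + 1i), (2 - 1i), -2.
Their magnitudes are: 2, 2.236, 2.236, 2.
Zeros with |z| < R = 3.23606797749979: -2, (2 + 1i), (2 - 1i), -2.
Count = 4.
By the argument principle, (1/2πi) ∮_{|z|=R} p'(z)/p(z) dz equals exactly this count.

Number of zeros inside |z| < 3.23606797749979: 4.


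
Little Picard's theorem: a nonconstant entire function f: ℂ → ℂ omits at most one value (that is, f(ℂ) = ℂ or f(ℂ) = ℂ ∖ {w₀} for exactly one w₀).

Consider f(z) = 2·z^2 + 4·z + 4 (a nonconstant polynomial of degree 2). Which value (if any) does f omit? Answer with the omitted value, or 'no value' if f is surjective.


Little Picard bounds the complement of f(ℂ) to at most one point.
For every w ∈ ℂ, the equation p(z) − w = 0 is a nonconstant polynomial in z and hence has at least one root by the fundamental theorem of algebra. So p is surjective onto ℂ, omitting no value.

Omitted value: no value.


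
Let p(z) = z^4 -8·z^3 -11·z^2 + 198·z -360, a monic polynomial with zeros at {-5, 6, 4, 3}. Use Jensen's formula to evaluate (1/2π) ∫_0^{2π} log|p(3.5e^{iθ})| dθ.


Zeros: -5, 3, 4, 6; r = 3.5.
Inside |z| < r: 3. Outside (|z| ≥ r): -5, 4, 6.
p(0) = -360, so log|p(0)| = log(360) = 5.8861.
Apply Jensen: I(r) = log|p(0)| + Σ_k log(r/|z_k|), summed over zeros inside |z| < r.
  log(r/|z_k|) for z_k = 3: log(3.5/3) = 0.1542
  Outside zeros (-5, 4, 6) contribute nothing to the Jensen sum.
Sum over inside zeros: 0.1542.
I(r) = log|p(0)| + (inside sum) = 5.8861 + 0.1542 = 6.0403.
Note: since some zeros are outside |z| ≤ r, the simplified n·log(r) form does NOT apply — only the inside zeros contribute.

I(r) ≈ 6.0403.


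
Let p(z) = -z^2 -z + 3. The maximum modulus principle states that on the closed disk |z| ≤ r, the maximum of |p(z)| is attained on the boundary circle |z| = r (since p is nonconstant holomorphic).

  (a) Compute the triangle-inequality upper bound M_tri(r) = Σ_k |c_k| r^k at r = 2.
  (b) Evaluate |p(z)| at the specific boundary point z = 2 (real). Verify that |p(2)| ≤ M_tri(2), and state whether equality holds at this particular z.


Coefficients: c_0 = 3, c_1 = -1, c_2 = -1. Radius r = 2.
Part (a). Triangle bound: M_tri(r) = Σ_k |c_k| r^k
  = |3|·2^0 + |-1|·2^1 + |-1|·2^2
  = 3 + 2 + 4 = 9.
This bounds M(r) := max_{|z|=r} |p(z)| from above; equality holds iff all terms c_k z^k can be made to align in phase at a single z on |z|=r.
Part (b). At z = 2 (real, on the circle |z| = r):
  p(2) = (3)·2^0 + (-1)·2^1 + (-1)·2^2 = -3.
  |p(2)| = 3.
Check: |p(2)| = 3 ≤ 9 = M_tri(2). ✓ Equality does not hold at z = 2 (the coefficients have mixed signs, so the terms do not all align in phase there).

M_tri(2) = 9; |p(2)| = 3; equality at z=2: no.


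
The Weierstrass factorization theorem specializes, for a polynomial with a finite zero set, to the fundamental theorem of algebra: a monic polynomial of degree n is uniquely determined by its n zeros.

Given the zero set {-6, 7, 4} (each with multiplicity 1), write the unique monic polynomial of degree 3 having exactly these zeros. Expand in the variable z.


The polynomial is p(z) = ∏_{α ∈ S} (z − α), where S = {-6, 7, 4}.
Expanding the product yields: p(z) = z^3 -5·z^2 -38·z + 168.
The resulting polynomial has degree 3 and real coefficients as required.

p(z) = z^3 -5·z^2 -38·z + 168.


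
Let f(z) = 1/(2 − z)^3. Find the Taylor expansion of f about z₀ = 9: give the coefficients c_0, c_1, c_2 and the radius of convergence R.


Let w = z − z₀, so z = z₀ + w.
Then 2 − z = 2 − (z₀ + w) = (2 − z₀) − w = -7 − w.
f(z) = 1/(-7 − w)^3 = (1/(-7)^3) · (1 − w/(-7))^{−3}.
By the binomial series (1−u)^{−3} = Σ_{n≥0} C(n+2, 2) u^n for |u|<1, with u = w/(-7):
  c_n = C(n+2, 2) / (-7)^(n+3).
  c_0 = 1/(-7)^3 = -1/343.
  c_1 = 3/(-7)^4 = 3/2401.
  c_2 = 6/(-7)^5 = -6/16807.
The series is valid for |w/d| < 1, i.e. |z − z₀| < |d|.
Radius of convergence: R = |2 − z₀| = |-7| = 7 (distance from z₀ to the singularity z = 2).

c_0 = -1/343, c_1 = 3/2401, c_2 = -6/16807; R = 7.


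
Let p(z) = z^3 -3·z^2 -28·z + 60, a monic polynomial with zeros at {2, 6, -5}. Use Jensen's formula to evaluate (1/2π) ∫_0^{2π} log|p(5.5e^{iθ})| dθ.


Zeros: -5, 2, 6; r = 5.5.
Inside |z| < r: -5, 2. Outside (|z| ≥ r): 6.
p(0) = 60, so log|p(0)| = log(60) = 4.0943.
Apply Jensen: I(r) = log|p(0)| + Σ_k log(r/|z_k|), summed over zeros inside |z| < r.
  log(r/|z_k|) for z_k = 2: log(5.5/2) = 1.0116
  log(r/|z_k|) for z_k = -5: log(5.5/5) = 0.0953
  Outside zeros (6) contribute nothing to the Jensen sum.
Sum over inside zeros: 1.1069.
I(r) = log|p(0)| + (inside sum) = 4.0943 + 1.1069 = 5.2013.
Note: since some zeros are outside |z| ≤ r, the simplified n·log(r) form does NOT apply — only the inside zeros contribute.

I(r) ≈ 5.2013.


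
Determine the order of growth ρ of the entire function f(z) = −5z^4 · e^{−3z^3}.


M(r) = max_{|z|=r} |-5|·|z|^4·|e^{−3z^3}| = 5·r^4 · e^{3r^3} (the factors attain their maxima compatibly on |z|=r). Then log M(r) = log 5 + 4·log r + 3r^3, dominated by the last term, so log log M(r) ~ 3·log r. The polynomial factor -5z^4 contributes only a log r term and does not affect the order. ρ = 3.
Therefore ρ = 3.

Order ρ = 3.


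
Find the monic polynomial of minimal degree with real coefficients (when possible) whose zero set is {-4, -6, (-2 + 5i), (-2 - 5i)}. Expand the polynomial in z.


The polynomial is p(z) = ∏_{α ∈ S} (z − α), where S = {-4, -6, (-2 + 5i), (-2 - 5i)}.
Expanding the product yields: p(z) = z^4 + 14·z^3 + 93·z^2 + 386·z + 696.
Note conjugate pairs combine to real quadratics: (z − (-2+5i))(z − (-2−5i)) = z² + 4z + 29.
The resulting polynomial has degree 4 and real coefficients as required.

p(z) = z^4 + 14·z^3 + 93·z^2 + 386·z + 696.


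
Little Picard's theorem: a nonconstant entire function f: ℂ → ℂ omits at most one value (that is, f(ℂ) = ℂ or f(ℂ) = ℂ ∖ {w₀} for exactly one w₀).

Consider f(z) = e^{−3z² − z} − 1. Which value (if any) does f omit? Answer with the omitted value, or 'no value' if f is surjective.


Little Picard bounds the complement of f(ℂ) to at most one point.
The exponent g(z) = −3z² − z is a nonconstant polynomial, hence surjective onto ℂ. So e^{g(z)} takes every value in {e^w : w ∈ ℂ} = ℂ ∖ {0}. Adding -1 shifts the range to ℂ ∖ {-1}. f omits exactly -1.

Omitted value: -1.


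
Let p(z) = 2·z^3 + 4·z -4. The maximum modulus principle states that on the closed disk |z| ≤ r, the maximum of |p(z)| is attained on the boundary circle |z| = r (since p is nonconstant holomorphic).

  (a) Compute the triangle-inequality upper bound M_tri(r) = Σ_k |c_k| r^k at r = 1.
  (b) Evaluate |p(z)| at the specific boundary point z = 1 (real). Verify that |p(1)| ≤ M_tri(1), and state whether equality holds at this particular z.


Coefficients: c_0 = -4, c_1 = 4, c_2 = 0, c_3 = 2. Radius r = 1.
Part (a). Triangle bound: M_tri(r) = Σ_k |c_k| r^k
  = |-4|·1^0 + |4|·1^1 + |0|·1^2 + |2|·1^3
  = 4 + 4 + 0 + 2 = 10.
This bounds M(r) := max_{|z|=r} |p(z)| from above; equality holds iff all terms c_k z^k can be made to align in phase at a single z on |z|=r.
Part (b). At z = 1 (real, on the circle |z| = r):
  p(1) = (-4)·1^0 + (4)·1^1 + (0)·1^2 + (2)·1^3 = 2.
  |p(1)| = 2.
Check: |p(1)| = 2 ≤ 10 = M_tri(1). ✓ Equality does not hold at z = 1 (the coefficients have mixed signs, so the terms do not all align in phase there).

M_tri(1) = 10; |p(1)| = 2; equality at z=1: no.


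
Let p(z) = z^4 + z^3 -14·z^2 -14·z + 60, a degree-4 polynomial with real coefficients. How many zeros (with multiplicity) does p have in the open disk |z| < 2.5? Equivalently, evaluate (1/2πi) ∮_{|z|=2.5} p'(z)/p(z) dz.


The zeros of p are: 2, (-3 + 1i), (-3 - 1i), 3.
Their magnitudes are: 2, 3.162, 3.162, 3.
Zeros with |z| < R = 2.5: 2.
Count = 1.
By the argument principle, (1/2πi) ∮_{|z|=R} p'(z)/p(z) dz equals exactly this count.

Number of zeros inside |z| < 2.5: 1.


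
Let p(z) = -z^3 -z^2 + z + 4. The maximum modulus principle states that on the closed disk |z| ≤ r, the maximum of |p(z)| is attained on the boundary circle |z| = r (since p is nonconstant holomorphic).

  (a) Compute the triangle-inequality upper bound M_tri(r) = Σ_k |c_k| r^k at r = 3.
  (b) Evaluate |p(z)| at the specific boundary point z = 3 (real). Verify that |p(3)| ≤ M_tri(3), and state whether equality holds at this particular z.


Coefficients: c_0 = 4, c_1 = 1, c_2 = -1, c_3 = -1. Radius r = 3.
Part (a). Triangle bound: M_tri(r) = Σ_k |c_k| r^k
  = |4|·3^0 + |1|·3^1 + |-1|·3^2 + |-1|·3^3
  = 4 + 3 + 9 + 27 = 43.
This bounds M(r) := max_{|z|=r} |p(z)| from above; equality holds iff all terms c_k z^k can be made to align in phase at a single z on |z|=r.
Part (b). At z = 3 (real, on the circle |z| = r):
  p(3) = (4)·3^0 + (1)·3^1 + (-1)·3^2 + (-1)·3^3 = -29.
  |p(3)| = 29.
Check: |p(3)| = 29 ≤ 43 = M_tri(3). ✓ Equality does not hold at z = 3 (the coefficients have mixed signs, so the terms do not all align in phase there).

M_tri(3) = 43; |p(3)| = 29; equality at z=3: no.


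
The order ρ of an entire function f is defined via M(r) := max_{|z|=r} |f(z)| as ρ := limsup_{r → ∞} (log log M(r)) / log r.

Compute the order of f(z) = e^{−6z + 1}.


|e^{−6z + 1}| = e^{Re(-6·z) + 1} ≤ e^{6|z|^1 + 1} = e^{6r^1 + 1} on |z| = r, so ρ ≤ 1. Choosing z on |z|=r so that -6·z is real positive (always possible by picking arg z appropriately) gives |f(z)| = e^{6r^1 + 1}, matching the bound. The additive constant 1 does not affect log log M(r) ~ 1·log r. Hence ρ = 1.
Therefore ρ = 1.

Order ρ = 1.


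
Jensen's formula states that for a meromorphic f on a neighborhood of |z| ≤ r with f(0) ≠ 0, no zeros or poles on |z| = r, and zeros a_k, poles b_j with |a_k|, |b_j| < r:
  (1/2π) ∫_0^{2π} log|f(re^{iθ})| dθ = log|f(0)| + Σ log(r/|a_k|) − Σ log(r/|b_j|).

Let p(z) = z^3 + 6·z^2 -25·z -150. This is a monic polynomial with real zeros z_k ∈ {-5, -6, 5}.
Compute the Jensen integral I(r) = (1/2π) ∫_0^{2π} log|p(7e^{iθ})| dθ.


Zeros: -6, -5, 5; r = 7.
Inside |z| < r: -6, -5, 5. Outside (|z| ≥ r): ∅.
p(0) = -150, so log|p(0)| = log(150) = 5.0106.
Apply Jensen: I(r) = log|p(0)| + Σ_k log(r/|z_k|), summed over zeros inside |z| < r.
  log(r/|z_k|) for z_k = -5: log(7/5) = 0.3365
  log(r/|z_k|) for z_k = -6: log(7/6) = 0.1542
  log(r/|z_k|) for z_k = 5: log(7/5) = 0.3365
Sum over inside zeros: 0.8271.
I(r) = log|p(0)| + (inside sum) = 5.0106 + 0.8271 = 5.8377.
Closed form (all zeros inside, monic): I(r) = n·log(r) = 3·log(7) = 5.8377. ✓

I(r) ≈ 5.8377.


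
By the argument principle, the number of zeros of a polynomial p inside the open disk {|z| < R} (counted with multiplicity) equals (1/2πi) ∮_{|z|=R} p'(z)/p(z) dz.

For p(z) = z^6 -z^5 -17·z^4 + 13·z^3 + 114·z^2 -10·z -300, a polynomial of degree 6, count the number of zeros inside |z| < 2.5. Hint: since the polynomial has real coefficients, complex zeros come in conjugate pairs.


The zeros of p are: -3, (3 + 1i), (3 - 1i), 2, (-2 + 1i), (-2 - 1i).
Their magnitudes are: 3, 3.162, 3.162, 2, 2.236, 2.236.
Zeros with |z| < R = 2.5: 2, (-2 + 1i), (-2 - 1i).
Count = 3.
By the argument principle, (1/2πi) ∮_{|z|=R} p'(z)/p(z) dz equals exactly this count.

Number of zeros inside |z| < 2.5: 3.


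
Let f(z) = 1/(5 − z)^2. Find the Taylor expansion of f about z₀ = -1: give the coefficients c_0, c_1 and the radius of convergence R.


Let w = z − z₀, so z = z₀ + w.
Then 5 − z = 5 − (z₀ + w) = (5 − z₀) − w = 6 − w.
f(z) = 1/(6 − w)^2 = (1/(6)^2) · (1 − w/(6))^{−2}.
By the binomial series (1−u)^{−2} = Σ_{n≥0} C(n+1, 1) u^n for |u|<1, with u = w/(6):
  c_n = C(n+1, 1) / (6)^(n+2).
  c_0 = 1/(6)^2 = 1/36.
  c_1 = 2/(6)^3 = 1/108.
The series is valid for |w/d| < 1, i.e. |z − z₀| < |d|.
Radius of convergence: R = |5 − z₀| = |6| = 6 (distance from z₀ to the singularity z = 5).

c_0 = 1/36, c_1 = 1/108; R = 6.


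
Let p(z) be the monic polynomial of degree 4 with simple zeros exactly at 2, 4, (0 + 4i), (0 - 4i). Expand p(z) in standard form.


The polynomial is p(z) = ∏_{α ∈ S} (z − α), where S = {2, 4, (0 + 4i), (0 - 4i)}.
Expanding the product yields: p(z) = z^4 -6·z^3 + 24·z^2 -96·z + 128.
Note conjugate pairs combine to real quadratics: (z − (0+4i))(z − (0−4i)) = z² + 16.
The resulting polynomial has degree 4 and real coefficients as required.

p(z) = z^4 -6·z^3 + 24·z^2 -96·z + 128.


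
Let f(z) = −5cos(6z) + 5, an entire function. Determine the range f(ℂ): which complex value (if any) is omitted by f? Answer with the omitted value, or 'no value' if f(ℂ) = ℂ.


Little Picard bounds the complement of f(ℂ) to at most one point.
cos is entire and surjective onto ℂ: for every w ∈ ℂ, cos(ζ) = w has a solution ζ ∈ ℂ (e.g., via the complex inverse arccos). With ζ = 6z this gives z = ζ/(6). Then -5·cos(6z) takes every value in -5·ℂ = ℂ, and adding 5 is a bijection of ℂ. So f is surjective and omits no value. (Note: only on the real line is cos bounded by [−1, 1].)

Omitted value: no value.


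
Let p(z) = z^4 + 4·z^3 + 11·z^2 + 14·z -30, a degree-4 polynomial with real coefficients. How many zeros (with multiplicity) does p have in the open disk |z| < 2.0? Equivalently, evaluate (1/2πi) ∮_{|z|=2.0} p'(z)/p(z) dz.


The zeros of p are: (-1 + 3i), (-1 - 3i), -3, 1.
Their magnitudes are: 3.162, 3.162, 3, 1.
Zeros with |z| < R = 2.0: 1.
Count = 1.
By the argument principle, (1/2πi) ∮_{|z|=R} p'(z)/p(z) dz equals exactly this count.

Number of zeros inside |z| < 2.0: 1.


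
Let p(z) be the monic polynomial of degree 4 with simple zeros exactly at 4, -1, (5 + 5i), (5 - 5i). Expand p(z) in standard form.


The polynomial is p(z) = ∏_{α ∈ S} (z − α), where S = {4, -1, (5 + 5i), (5 - 5i)}.
Expanding the product yields: p(z) = z^4 -13·z^3 + 76·z^2 -110·z -200.
Note conjugate pairs combine to real quadratics: (z − (5+5i))(z − (5−5i)) = z² − 10z + 50.
The resulting polynomial has degree 4 and real coefficients as required.

p(z) = z^4 -13·z^3 + 76·z^2 -110·z -200.


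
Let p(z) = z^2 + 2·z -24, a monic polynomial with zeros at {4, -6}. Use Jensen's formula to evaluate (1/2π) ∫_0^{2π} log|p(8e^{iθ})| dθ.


Zeros: -6, 4; r = 8.
Inside |z| < r: -6, 4. Outside (|z| ≥ r): ∅.
p(0) = -24, so log|p(0)| = log(24) = 3.1781.
Apply Jensen: I(r) = log|p(0)| + Σ_k log(r/|z_k|), summed over zeros inside |z| < r.
  log(r/|z_k|) for z_k = 4: log(8/4) = 0.6931
  log(r/|z_k|) for z_k = -6: log(8/6) = 0.2877
Sum over inside zeros: 0.9808.
I(r) = log|p(0)| + (inside sum) = 3.1781 + 0.9808 = 4.1589.
Closed form (all zeros inside, monic): I(r) = n·log(r) = 2·log(8) = 4.1589. ✓

I(r) ≈ 4.1589.


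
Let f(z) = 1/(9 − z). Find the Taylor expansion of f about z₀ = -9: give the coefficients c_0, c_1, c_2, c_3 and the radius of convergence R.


Let w = z − z₀, so z = z₀ + w.
Then 9 − z = 9 − (z₀ + w) = (9 − z₀) − w = 18 − w.
f(z) = 1/(18 − w) = (1/(18)) · 1/(1 − w/(18)) = Σ_{n≥0} w^n / (18)^(n+1).
So c_n = 1/(18)^(n+1):
  c_0 = 1/(18)^1 = 1/18.
  c_1 = 1/(18)^2 = 1/324.
  c_2 = 1/(18)^3 = 1/5832.
  c_3 = 1/(18)^4 = 1/104976.
The series is valid for |w/d| < 1, i.e. |z − z₀| < |d|.
Radius of convergence: R = |9 − z₀| = |18| = 18 (distance from z₀ to the singularity z = 9).

c_0 = 1/18, c_1 = 1/324, c_2 = 1/5832, c_3 = 1/104976; R = 18.


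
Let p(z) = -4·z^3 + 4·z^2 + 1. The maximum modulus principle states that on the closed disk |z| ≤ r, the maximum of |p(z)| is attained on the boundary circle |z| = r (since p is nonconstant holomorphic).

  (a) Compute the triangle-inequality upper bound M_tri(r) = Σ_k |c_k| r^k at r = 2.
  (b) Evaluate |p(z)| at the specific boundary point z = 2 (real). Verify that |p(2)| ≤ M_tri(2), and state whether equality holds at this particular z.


Coefficients: c_0 = 1, c_1 = 0, c_2 = 4, c_3 = -4. Radius r = 2.
Part (a). Triangle bound: M_tri(r) = Σ_k |c_k| r^k
  = |1|·2^0 + |0|·2^1 + |4|·2^2 + |-4|·2^3
  = 1 + 0 + 16 + 32 = 49.
This bounds M(r) := max_{|z|=r} |p(z)| from above; equality holds iff all terms c_k z^k can be made to align in phase at a single z on |z|=r.
Part (b). At z = 2 (real, on the circle |z| = r):
  p(2) = (1)·2^0 + (0)·2^1 + (4)·2^2 + (-4)·2^3 = -15.
  |p(2)| = 15.
Check: |p(2)| = 15 ≤ 49 = M_tri(2). ✓ Equality does not hold at z = 2 (the coefficients have mixed signs, so the terms do not all align in phase there).

M_tri(2) = 49; |p(2)| = 15; equality at z=2: no.


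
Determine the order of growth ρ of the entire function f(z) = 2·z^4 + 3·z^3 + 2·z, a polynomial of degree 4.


|f(z)| ≤ Σ|c_k|·r^k = O(r^4) as r → ∞. Polynomial growth is O(e^{r^ε}) for every ε > 0 (since r^4/e^{r^ε} → 0), so ρ ≤ ε for all ε > 0, i.e. ρ = 0. Every nonconstant polynomial has order 0.
Therefore ρ = 0.

Order ρ = 0.


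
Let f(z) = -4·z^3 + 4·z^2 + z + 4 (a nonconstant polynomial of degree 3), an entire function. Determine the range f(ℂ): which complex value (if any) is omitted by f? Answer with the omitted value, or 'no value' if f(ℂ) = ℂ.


Little Picard bounds the complement of f(ℂ) to at most one point.
For every w ∈ ℂ, the equation p(z) − w = 0 is a nonconstant polynomial in z and hence has at least one root by the fundamental theorem of algebra. So p is surjective onto ℂ, omitting no value.

Omitted value: no value.


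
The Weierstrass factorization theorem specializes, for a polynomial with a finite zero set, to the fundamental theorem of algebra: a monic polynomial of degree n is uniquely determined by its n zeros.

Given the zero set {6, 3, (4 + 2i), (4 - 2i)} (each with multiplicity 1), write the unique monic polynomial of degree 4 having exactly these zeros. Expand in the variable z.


The polynomial is p(z) = ∏_{α ∈ S} (z − α), where S = {6, 3, (4 + 2i), (4 - 2i)}.
Expanding the product yields: p(z) = z^4 -17·z^3 + 110·z^2 -324·z + 360.
Note conjugate pairs combine to real quadratics: (z − (4+2i))(z − (4−2i)) = z² − 8z + 20.
The resulting polynomial has degree 4 and real coefficients as required.

p(z) = z^4 -17·z^3 + 110·z^2 -324·z + 360.


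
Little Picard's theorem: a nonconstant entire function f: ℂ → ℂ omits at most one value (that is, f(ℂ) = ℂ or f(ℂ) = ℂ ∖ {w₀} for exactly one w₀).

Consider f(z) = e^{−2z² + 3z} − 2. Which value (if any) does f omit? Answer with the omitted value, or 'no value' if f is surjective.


Little Picard bounds the complement of f(ℂ) to at most one point.
The exponent g(z) = −2z² + 3z is a nonconstant polynomial, hence surjective onto ℂ. So e^{g(z)} takes every value in {e^w : w ∈ ℂ} = ℂ ∖ {0}. Adding -2 shifts the range to ℂ ∖ {-2}. f omits exactly -2.

Omitted value: -2.


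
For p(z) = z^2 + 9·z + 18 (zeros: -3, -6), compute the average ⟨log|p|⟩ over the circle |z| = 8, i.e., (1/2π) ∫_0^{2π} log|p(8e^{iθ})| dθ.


Zeros: -6, -3; r = 8.
Inside |z| < r: -6, -3. Outside (|z| ≥ r): ∅.
p(0) = 18, so log|p(0)| = log(18) = 2.8904.
Apply Jensen: I(r) = log|p(0)| + Σ_k log(r/|z_k|), summed over zeros inside |z| < r.
  log(r/|z_k|) for z_k = -3: log(8/3) = 0.9808
  log(r/|z_k|) for z_k = -6: log(8/6) = 0.2877
Sum over inside zeros: 1.2685.
I(r) = log|p(0)| + (inside sum) = 2.8904 + 1.2685 = 4.1589.
Closed form (all zeros inside, monic): I(r) = n·log(r) = 2·log(8) = 4.1589. ✓

I(r) ≈ 4.1589.


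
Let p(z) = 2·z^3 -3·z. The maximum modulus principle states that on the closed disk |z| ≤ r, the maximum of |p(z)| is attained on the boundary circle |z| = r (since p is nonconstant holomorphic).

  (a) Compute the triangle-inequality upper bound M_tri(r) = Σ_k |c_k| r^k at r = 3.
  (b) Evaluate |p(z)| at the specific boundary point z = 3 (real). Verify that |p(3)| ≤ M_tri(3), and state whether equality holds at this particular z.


Coefficients: c_0 = 0, c_1 = -3, c_2 = 0, c_3 = 2. Radius r = 3.
Part (a). Triangle bound: M_tri(r) = Σ_k |c_k| r^k
  = |0|·3^0 + |-3|·3^1 + |0|·3^2 + |2|·3^3
  = 0 + 9 + 0 + 54 = 63.
This bounds M(r) := max_{|z|=r} |p(z)| from above; equality holds iff all terms c_k z^k can be made to align in phase at a single z on |z|=r.
Part (b). At z = 3 (real, on the circle |z| = r):
  p(3) = (0)·3^0 + (-3)·3^1 + (0)·3^2 + (2)·3^3 = 45.
  |p(3)| = 45.
Check: |p(3)| = 45 ≤ 63 = M_tri(3). ✓ Equality does not hold at z = 3 (the coefficients have mixed signs, so the terms do not all align in phase there).

M_tri(3) = 63; |p(3)| = 45; equality at z=3: no.


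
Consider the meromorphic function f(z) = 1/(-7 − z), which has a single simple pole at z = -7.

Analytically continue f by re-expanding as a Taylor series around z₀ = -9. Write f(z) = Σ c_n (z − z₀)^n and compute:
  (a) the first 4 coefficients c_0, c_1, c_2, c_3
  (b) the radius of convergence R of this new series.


Let w = z − z₀, so z = z₀ + w.
Then -7 − z = -7 − (z₀ + w) = (-7 − z₀) − w = 2 − w.
f(z) = 1/(2 − w) = (1/(2)) · 1/(1 − w/(2)) = Σ_{n≥0} w^n / (2)^(n+1).
So c_n = 1/(2)^(n+1):
  c_0 = 1/(2)^1 = 1/2.
  c_1 = 1/(2)^2 = 1/4.
  c_2 = 1/(2)^3 = 1/8.
  c_3 = 1/(2)^4 = 1/16.
The series is valid for |w/d| < 1, i.e. |z − z₀| < |d|.
Radius of convergence: R = |-7 − z₀| = |2| = 2 (distance from z₀ to the singularity z = -7).

c_0 = 1/2, c_1 = 1/4, c_2 = 1/8, c_3 = 1/16; R = 2.


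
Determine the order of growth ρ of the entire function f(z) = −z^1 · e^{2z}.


M(r) = max_{|z|=r} |-1|·|z|^1·|e^{2z}| = 1·r^1 · e^{2r^1} (the factors attain their maxima compatibly on |z|=r). Then log M(r) = log 1 + 1·log r + 2r^1, dominated by the last term, so log log M(r) ~ 1·log r. The polynomial factor -1z^1 contributes only a log r term and does not affect the order. ρ = 1.
Therefore ρ = 1.

Order ρ = 1.


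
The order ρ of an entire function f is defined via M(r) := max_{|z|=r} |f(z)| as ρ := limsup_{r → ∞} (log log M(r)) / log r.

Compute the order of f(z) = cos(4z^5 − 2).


Write cos(w) = (e^{iw} ± e^{−iw})/(2 or 2i), so |cos(w)| ≤ e^{|w|}. With w = 4z^5 − 2, |w| ≤ 4r^5 + 2 on |z|=r, giving M(r) ≤ e^{4r^5 + 2} and ρ ≤ 5. For the lower bound, choose z on |z|=r with 4z^5 purely imaginary of modulus 4r^5; then |cos(4z^5 − 2)| grows like e^{4r^5}/2, so ρ ≥ 5. Hence ρ = 5.
Therefore ρ = 5.

Order ρ = 5.


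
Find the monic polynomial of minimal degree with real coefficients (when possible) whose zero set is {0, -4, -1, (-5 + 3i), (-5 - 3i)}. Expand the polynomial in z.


The polynomial is p(z) = ∏_{α ∈ S} (z − α), where S = {0, -4, -1, (-5 + 3i), (-5 - 3i)}.
Expanding the product yields: p(z) = z^5 + 15·z^4 + 88·z^3 + 210·z^2 + 136·z.
Note conjugate pairs combine to real quadratics: (z − (-5+3i))(z − (-5−3i)) = z² + 10z + 34.
The resulting polynomial has degree 5 and real coefficients as required.

p(z) = z^5 + 15·z^4 + 88·z^3 + 210·z^2 + 136·z.


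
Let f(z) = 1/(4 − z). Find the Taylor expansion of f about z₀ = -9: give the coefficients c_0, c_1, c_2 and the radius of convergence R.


Let w = z − z₀, so z = z₀ + w.
Then 4 − z = 4 − (z₀ + w) = (4 − z₀) − w = 13 − w.
f(z) = 1/(13 − w) = (1/(13)) · 1/(1 − w/(13)) = Σ_{n≥0} w^n / (13)^(n+1).
So c_n = 1/(13)^(n+1):
  c_0 = 1/(13)^1 = 1/13.
  c_1 = 1/(13)^2 = 1/169.
  c_2 = 1/(13)^3 = 1/2197.
The series is valid for |w/d| < 1, i.e. |z − z₀| < |d|.
Radius of convergence: R = |4 − z₀| = |13| = 13 (distance from z₀ to the singularity z = 4).

c_0 = 1/13, c_1 = 1/169, c_2 = 1/2197; R = 13.


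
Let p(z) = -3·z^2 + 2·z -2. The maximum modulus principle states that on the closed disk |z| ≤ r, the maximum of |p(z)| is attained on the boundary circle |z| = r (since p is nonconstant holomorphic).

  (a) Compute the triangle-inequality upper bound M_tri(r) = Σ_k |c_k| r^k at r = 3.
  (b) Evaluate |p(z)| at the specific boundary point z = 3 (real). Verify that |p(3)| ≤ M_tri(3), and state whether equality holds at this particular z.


Coefficients: c_0 = -2, c_1 = 2, c_2 = -3. Radius r = 3.
Part (a). Triangle bound: M_tri(r) = Σ_k |c_k| r^k
  = |-2|·3^0 + |2|·3^1 + |-3|·3^2
  = 2 + 6 + 27 = 35.
This bounds M(r) := max_{|z|=r} |p(z)| from above; equality holds iff all terms c_k z^k can be made to align in phase at a single z on |z|=r.
Part (b). At z = 3 (real, on the circle |z| = r):
  p(3) = (-2)·3^0 + (2)·3^1 + (-3)·3^2 = -23.
  |p(3)| = 23.
Check: |p(3)| = 23 ≤ 35 = M_tri(3). ✓ Equality does not hold at z = 3 (the coefficients have mixed signs, so the terms do not all align in phase there).

M_tri(3) = 35; |p(3)| = 23; equality at z=3: no.


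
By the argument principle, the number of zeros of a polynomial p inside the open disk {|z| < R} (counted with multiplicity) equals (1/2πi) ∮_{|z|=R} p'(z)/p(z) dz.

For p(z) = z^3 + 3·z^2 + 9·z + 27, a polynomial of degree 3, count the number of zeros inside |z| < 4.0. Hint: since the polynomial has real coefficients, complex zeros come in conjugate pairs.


The zeros of p are: (0 + 3i), (0 - 3i), -3.
Their magnitudes are: 3, 3, 3.
Zeros with |z| < R = 4.0: (0 + 3i), (0 - 3i), -3.
Count = 3.
By the argument principle, (1/2πi) ∮_{|z|=R} p'(z)/p(z) dz equals exactly this count.

Number of zeros inside |z| < 4.0: 3.


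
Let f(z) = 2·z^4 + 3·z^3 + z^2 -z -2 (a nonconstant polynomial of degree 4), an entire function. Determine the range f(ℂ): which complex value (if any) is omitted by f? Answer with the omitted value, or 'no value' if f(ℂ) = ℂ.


Little Picard bounds the complement of f(ℂ) to at most one point.
For every w ∈ ℂ, the equation p(z) − w = 0 is a nonconstant polynomial in z and hence has at least one root by the fundamental theorem of algebra. So p is surjective onto ℂ, omitting no value.

Omitted value: no value.


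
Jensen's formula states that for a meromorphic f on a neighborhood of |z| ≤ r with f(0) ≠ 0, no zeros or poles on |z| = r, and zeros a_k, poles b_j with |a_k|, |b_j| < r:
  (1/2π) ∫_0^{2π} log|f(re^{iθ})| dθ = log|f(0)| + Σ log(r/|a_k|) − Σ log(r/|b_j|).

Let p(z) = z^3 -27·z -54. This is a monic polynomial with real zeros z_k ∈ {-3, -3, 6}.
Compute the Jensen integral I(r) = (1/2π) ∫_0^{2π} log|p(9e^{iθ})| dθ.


Zeros: -3, -3, 6; r = 9.
Inside |z| < r: -3, -3, 6. Outside (|z| ≥ r): ∅.
p(0) = -54, so log|p(0)| = log(54) = 3.9890.
Apply Jensen: I(r) = log|p(0)| + Σ_k log(r/|z_k|), summed over zeros inside |z| < r.
  log(r/|z_k|) for z_k = -3: log(9/3) = 1.0986
  log(r/|z_k|) for z_k = -3: log(9/3) = 1.0986
  log(r/|z_k|) for z_k = 6: log(9/6) = 0.4055
Sum over inside zeros: 2.6027.
I(r) = log|p(0)| + (inside sum) = 3.9890 + 2.6027 = 6.5917.
Closed form (all zeros inside, monic): I(r) = n·log(r) = 3·log(9) = 6.5917. ✓

I(r) ≈ 6.5917.
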